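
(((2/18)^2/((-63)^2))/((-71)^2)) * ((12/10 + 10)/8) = 0.00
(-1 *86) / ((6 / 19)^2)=-15523 / 18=-862.39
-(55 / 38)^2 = -3025 / 1444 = -2.09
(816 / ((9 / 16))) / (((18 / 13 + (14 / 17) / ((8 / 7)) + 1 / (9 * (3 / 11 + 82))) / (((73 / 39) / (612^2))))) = 4228160 / 1228573089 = 0.00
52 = 52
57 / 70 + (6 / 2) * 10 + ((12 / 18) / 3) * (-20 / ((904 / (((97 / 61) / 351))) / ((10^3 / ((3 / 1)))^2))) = 388767822631 / 13718241810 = 28.34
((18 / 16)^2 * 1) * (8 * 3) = 243 / 8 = 30.38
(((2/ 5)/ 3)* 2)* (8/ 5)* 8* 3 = 256/ 25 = 10.24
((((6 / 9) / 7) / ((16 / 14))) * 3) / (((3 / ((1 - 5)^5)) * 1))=-256 / 3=-85.33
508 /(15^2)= 2.26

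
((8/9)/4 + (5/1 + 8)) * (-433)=-51527/9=-5725.22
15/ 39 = 5/ 13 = 0.38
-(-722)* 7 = 5054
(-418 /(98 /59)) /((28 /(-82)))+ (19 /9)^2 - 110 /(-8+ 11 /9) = 2568143057 /3389526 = 757.67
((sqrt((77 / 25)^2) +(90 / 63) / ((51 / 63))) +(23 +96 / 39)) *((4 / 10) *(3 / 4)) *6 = 1506978 / 27625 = 54.55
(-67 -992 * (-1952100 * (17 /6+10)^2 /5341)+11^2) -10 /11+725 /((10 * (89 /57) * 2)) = 25488239614471 /426844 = 59713243.28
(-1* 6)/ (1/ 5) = -30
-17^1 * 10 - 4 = -174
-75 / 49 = -1.53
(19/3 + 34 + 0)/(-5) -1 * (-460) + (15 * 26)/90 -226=3454/15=230.27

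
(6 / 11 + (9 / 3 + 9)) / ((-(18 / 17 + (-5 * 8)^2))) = -1173 / 149699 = -0.01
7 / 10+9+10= 197 / 10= 19.70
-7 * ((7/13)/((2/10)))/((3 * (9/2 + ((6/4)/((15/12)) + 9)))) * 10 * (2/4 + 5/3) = -250/27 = -9.26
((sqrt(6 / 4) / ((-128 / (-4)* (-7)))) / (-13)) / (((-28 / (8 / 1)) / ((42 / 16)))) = -3* sqrt(6) / 23296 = -0.00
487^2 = 237169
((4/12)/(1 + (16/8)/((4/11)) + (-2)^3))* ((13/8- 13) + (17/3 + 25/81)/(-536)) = 494341/195372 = 2.53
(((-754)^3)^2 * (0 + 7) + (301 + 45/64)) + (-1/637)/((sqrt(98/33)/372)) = 82320137889746238317/64-186 * sqrt(66)/4459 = 1286252154527284973.36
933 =933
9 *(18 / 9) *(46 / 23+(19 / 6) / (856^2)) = 26378553 / 732736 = 36.00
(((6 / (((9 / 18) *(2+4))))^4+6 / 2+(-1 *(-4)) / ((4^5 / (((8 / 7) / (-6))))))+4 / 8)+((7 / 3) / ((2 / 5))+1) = 11797 / 448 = 26.33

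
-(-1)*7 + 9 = 16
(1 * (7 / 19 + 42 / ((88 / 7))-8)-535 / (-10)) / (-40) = -41139 / 33440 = -1.23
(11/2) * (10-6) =22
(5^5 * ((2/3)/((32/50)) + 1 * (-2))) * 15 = -359375/8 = -44921.88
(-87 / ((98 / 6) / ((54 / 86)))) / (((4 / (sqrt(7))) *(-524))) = 7047 *sqrt(7) / 4416272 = 0.00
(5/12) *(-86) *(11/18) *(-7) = 16555/108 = 153.29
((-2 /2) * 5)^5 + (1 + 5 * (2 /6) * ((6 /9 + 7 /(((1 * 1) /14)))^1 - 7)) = -26741 /9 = -2971.22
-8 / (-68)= 2 / 17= 0.12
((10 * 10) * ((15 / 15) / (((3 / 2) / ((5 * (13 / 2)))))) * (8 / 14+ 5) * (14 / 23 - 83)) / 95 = -32025500 / 3059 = -10469.27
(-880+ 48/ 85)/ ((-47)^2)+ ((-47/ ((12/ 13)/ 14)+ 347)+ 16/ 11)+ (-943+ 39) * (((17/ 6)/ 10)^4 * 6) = -44583071945459/ 111532410000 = -399.73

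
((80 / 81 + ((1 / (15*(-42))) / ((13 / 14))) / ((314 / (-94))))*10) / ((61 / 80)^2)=10455334400 / 615159441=17.00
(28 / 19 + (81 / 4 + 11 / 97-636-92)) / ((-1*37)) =5205833 / 272764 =19.09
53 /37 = 1.43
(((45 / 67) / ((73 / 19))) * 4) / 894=570 / 728759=0.00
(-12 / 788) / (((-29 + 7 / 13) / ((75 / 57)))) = 195 / 276982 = 0.00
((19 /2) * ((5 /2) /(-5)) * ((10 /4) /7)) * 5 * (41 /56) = -19475 /3136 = -6.21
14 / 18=7 / 9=0.78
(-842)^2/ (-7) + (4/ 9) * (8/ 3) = -19141804/ 189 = -101279.39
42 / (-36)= -7 / 6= -1.17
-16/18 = -0.89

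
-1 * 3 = -3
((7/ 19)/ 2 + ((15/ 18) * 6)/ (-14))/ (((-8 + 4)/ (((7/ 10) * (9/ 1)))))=207/ 760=0.27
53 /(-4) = -53 /4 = -13.25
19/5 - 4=-1/5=-0.20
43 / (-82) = -0.52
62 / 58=1.07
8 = 8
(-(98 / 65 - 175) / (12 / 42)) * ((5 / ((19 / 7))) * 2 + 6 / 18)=6025677 / 2470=2439.55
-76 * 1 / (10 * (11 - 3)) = -19 / 20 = -0.95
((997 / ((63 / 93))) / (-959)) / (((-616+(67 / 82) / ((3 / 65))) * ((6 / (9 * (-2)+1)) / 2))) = -43084358 / 2964078159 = -0.01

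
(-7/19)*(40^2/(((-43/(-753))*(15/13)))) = -7309120/817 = -8946.29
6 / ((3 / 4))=8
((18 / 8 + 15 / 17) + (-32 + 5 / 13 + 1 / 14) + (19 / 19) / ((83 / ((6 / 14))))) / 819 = -0.03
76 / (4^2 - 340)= -19 / 81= -0.23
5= 5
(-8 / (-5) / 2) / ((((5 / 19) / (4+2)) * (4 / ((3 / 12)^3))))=57 / 800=0.07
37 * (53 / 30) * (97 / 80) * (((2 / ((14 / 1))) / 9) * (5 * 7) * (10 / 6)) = 73.39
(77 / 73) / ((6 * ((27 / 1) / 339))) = 2.21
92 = 92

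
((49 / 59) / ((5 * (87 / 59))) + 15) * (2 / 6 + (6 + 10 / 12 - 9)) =-36157 / 1305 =-27.71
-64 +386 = 322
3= 3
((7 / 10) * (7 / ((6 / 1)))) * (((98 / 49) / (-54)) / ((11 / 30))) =-49 / 594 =-0.08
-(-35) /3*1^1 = 35 /3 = 11.67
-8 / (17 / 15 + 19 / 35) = -105 / 22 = -4.77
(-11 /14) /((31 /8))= -44 /217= -0.20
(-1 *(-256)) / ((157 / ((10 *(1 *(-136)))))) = -348160 / 157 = -2217.58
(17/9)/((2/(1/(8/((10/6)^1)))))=85/432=0.20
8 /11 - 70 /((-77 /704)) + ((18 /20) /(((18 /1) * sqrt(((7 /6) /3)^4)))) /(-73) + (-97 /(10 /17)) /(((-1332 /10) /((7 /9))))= 1513389349037 /2358459180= 641.69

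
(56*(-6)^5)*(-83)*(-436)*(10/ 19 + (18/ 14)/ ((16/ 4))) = -253820894976/ 19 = -13358994472.42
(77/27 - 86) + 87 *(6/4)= 2557/54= 47.35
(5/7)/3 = 5/21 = 0.24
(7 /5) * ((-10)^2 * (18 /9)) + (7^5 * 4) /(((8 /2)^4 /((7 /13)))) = 350609 /832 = 421.41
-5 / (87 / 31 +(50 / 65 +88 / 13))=-2015 / 4169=-0.48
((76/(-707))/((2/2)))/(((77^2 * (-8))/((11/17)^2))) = 19/20023654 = 0.00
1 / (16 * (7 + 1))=1 / 128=0.01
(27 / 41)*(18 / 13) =0.91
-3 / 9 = -1 / 3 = -0.33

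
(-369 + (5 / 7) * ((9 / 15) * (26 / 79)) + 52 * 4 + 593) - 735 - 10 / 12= -1007651 / 3318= -303.69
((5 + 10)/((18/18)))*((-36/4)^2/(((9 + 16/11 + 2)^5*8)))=195676965/386093795656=0.00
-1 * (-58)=58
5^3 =125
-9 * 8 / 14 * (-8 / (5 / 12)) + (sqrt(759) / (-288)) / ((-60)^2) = 3456 / 35 - sqrt(759) / 1036800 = 98.74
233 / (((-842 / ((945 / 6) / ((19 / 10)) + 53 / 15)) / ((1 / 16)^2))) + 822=6311453473 / 7679040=821.91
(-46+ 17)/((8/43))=-1247/8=-155.88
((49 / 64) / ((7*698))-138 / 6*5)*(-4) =5137273 / 11168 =460.00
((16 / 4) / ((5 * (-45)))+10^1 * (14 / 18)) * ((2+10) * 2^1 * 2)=9312 / 25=372.48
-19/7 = -2.71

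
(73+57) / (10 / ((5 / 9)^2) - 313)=-650 / 1403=-0.46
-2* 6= -12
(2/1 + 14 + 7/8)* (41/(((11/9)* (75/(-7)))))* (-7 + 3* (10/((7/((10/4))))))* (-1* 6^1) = 129519/110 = 1177.45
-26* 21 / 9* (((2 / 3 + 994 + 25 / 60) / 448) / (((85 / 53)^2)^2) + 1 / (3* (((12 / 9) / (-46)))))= 40729405682927 / 60135120000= 677.30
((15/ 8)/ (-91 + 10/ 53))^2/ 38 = 632025/ 56337204608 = 0.00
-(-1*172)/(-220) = -43/55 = -0.78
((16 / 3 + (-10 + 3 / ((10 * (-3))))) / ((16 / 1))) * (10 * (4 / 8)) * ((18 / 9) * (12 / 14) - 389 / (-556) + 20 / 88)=-1469975 / 373632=-3.93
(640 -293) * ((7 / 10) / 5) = 48.58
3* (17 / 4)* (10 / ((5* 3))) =17 / 2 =8.50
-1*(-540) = 540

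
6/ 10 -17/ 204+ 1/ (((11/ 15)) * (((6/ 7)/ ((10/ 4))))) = 1483/ 330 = 4.49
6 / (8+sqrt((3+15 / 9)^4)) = 27 / 134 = 0.20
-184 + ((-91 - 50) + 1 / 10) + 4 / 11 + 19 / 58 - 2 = -520303 / 1595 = -326.21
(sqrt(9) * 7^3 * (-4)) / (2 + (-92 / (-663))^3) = -599771680326 / 291823591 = -2055.25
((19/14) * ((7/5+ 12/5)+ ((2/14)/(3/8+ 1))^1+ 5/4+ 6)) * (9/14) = 2937267/301840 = 9.73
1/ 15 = 0.07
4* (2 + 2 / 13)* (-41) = -4592 / 13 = -353.23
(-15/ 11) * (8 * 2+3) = -285/ 11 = -25.91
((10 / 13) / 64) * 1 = 5 / 416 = 0.01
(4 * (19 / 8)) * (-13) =-247 / 2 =-123.50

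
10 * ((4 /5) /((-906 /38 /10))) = -1520 /453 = -3.36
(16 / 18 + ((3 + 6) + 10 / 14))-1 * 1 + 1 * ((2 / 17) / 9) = 9.62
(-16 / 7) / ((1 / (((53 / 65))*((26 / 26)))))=-1.86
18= 18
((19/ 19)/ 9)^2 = 1/ 81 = 0.01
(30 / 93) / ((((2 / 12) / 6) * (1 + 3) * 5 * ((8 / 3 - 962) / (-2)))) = 54 / 44609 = 0.00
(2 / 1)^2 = 4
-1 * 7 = -7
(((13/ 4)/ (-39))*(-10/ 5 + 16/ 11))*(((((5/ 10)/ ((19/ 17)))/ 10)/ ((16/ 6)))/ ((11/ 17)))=0.00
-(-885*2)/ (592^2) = 885/ 175232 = 0.01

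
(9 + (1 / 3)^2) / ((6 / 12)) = 18.22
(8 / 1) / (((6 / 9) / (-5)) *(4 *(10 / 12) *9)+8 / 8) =-8 / 3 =-2.67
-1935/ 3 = -645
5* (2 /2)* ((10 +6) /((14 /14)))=80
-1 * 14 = -14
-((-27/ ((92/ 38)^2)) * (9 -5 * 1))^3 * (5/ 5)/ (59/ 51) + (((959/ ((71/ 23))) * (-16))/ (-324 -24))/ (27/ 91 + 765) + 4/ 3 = 10160392676000479979371/ 1878615357133370967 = 5408.45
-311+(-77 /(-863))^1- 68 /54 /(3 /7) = -21938990 /69903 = -313.85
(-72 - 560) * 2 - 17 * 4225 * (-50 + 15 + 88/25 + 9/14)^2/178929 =-1442887117577/876752100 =-1645.72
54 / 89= 0.61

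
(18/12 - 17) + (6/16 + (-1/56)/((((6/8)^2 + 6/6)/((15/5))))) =-21223/1400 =-15.16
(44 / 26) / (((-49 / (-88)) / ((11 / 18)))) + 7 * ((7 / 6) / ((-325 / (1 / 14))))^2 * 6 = 692121029 / 372645000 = 1.86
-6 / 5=-1.20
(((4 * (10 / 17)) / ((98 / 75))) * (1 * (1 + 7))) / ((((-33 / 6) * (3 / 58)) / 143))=-6032000 / 833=-7241.30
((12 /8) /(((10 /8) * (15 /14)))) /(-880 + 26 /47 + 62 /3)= -987 /756800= -0.00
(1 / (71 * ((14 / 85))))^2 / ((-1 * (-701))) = 7225 / 692613236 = 0.00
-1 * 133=-133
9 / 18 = 1 / 2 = 0.50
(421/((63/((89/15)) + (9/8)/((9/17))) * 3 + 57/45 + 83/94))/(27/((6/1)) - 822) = -28176688/2209258979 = -0.01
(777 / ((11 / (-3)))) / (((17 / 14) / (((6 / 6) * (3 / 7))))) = -13986 / 187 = -74.79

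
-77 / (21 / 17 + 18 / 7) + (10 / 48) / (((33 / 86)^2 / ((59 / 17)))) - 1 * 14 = -491724425 / 16772778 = -29.32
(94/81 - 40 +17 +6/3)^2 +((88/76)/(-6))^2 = 932352298/2368521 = 393.64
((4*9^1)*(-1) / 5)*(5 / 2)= -18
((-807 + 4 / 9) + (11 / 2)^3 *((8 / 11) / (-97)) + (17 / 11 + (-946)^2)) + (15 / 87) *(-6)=248997651763 / 278487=894108.71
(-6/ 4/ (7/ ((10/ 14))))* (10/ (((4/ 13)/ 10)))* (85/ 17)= -24375/ 98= -248.72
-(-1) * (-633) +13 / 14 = -8849 / 14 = -632.07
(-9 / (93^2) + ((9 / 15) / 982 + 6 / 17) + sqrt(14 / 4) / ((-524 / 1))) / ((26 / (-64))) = -452425616 / 521395355 + 4*sqrt(14) / 1703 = -0.86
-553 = -553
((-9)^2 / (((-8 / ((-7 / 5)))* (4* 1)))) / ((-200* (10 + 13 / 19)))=-1539 / 928000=-0.00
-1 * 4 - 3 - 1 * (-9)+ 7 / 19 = 45 / 19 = 2.37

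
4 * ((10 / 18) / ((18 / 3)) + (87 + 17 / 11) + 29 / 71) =7510894 / 21087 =356.19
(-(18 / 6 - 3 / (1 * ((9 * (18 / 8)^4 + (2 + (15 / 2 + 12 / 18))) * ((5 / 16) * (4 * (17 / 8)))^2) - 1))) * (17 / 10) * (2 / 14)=-0.73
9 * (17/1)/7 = 153/7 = 21.86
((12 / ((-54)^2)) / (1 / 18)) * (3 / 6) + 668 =18037 / 27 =668.04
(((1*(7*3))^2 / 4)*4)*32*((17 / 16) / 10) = 7497 / 5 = 1499.40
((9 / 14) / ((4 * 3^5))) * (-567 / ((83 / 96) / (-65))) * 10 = 23400 / 83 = 281.93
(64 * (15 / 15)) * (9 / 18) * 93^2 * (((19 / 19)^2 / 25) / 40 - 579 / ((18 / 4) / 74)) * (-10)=658800026808 / 25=26352001072.32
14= 14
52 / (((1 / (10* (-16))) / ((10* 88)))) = -7321600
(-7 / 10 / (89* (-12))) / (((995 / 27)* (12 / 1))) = 21 / 14168800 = 0.00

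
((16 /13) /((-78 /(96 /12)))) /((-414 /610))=0.19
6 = 6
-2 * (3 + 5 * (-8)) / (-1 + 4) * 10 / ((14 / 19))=7030 / 21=334.76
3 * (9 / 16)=27 / 16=1.69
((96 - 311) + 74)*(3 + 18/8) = -2961/4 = -740.25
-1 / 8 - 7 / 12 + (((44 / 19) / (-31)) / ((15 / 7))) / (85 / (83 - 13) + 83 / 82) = -32698703 / 45164520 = -0.72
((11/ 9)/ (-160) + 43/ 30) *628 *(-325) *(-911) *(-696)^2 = 128412209364920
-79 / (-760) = 79 / 760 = 0.10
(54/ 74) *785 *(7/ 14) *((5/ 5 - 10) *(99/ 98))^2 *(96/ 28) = 50478923385/ 621859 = 81174.23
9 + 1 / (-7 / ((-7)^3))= 58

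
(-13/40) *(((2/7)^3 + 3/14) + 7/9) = -81497/246960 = -0.33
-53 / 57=-0.93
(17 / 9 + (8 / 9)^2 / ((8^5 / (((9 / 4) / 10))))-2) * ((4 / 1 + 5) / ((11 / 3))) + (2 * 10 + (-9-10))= 163843 / 225280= 0.73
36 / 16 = 9 / 4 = 2.25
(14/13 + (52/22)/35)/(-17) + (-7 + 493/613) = -326664094/52157105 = -6.26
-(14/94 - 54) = 2531/47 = 53.85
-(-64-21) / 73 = 85 / 73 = 1.16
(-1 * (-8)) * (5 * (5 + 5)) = 400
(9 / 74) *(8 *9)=324 / 37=8.76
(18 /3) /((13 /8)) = 48 /13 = 3.69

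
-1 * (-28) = 28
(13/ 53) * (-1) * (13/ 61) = -169/ 3233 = -0.05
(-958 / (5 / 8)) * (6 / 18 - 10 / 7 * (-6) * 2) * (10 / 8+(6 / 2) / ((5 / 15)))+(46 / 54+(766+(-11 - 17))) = -258772253 / 945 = -273833.07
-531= -531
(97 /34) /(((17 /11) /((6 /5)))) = 3201 /1445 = 2.22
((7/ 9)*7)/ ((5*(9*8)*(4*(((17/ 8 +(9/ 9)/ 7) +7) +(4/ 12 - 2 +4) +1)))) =0.00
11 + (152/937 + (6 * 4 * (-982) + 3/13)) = -286943030/12181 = -23556.61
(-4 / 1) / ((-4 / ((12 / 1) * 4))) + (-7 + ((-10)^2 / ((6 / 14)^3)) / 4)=9682 / 27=358.59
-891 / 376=-2.37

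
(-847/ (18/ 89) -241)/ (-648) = 6.83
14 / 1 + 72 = 86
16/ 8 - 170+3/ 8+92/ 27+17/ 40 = -163.79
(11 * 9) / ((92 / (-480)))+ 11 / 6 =-71027 / 138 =-514.69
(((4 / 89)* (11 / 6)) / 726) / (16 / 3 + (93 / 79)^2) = 0.00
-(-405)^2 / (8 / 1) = -164025 / 8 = -20503.12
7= 7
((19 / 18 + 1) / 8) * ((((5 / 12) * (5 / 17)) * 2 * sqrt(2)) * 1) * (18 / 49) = 925 * sqrt(2) / 39984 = 0.03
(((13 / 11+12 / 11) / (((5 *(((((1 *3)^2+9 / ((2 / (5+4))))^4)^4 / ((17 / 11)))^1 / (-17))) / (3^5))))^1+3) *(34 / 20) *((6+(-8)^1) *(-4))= 8649129062430415756789102920685028 / 211988457412510190117380131378735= 40.80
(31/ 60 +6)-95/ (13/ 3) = -12017/ 780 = -15.41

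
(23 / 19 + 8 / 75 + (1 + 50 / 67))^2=85546890256 / 9115475625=9.38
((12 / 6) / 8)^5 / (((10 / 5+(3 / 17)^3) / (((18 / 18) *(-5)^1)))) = -24565 / 10089472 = -0.00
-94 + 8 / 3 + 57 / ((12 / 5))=-811 / 12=-67.58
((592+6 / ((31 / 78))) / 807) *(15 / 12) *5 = 117625 / 25017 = 4.70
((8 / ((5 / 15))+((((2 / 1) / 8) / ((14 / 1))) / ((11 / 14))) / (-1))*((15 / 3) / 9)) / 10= 1055 / 792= 1.33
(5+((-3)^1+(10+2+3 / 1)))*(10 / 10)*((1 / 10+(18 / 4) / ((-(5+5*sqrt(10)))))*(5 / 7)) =17 / 7 -17*sqrt(10) / 14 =-1.41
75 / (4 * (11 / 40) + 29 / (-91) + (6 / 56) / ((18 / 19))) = 819000 / 9767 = 83.85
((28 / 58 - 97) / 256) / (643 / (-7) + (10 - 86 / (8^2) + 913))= -19593 / 43123000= -0.00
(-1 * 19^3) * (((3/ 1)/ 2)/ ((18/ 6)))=-6859/ 2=-3429.50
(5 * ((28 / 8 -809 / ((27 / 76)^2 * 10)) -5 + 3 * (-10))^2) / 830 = 24033712051561 / 8821920600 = 2724.32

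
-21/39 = -7/13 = -0.54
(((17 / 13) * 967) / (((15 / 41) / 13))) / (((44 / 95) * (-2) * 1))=-12805981 / 264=-48507.50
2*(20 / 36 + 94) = 1702 / 9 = 189.11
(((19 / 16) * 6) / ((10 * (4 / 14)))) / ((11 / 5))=399 / 352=1.13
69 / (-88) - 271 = -23917 / 88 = -271.78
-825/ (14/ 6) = -353.57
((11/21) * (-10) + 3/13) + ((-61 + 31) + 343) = 84082/273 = 307.99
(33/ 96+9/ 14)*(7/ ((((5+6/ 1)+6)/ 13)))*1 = 169/ 32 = 5.28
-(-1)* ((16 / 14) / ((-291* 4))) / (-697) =2 / 1419789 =0.00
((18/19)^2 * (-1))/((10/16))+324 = 582228/1805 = 322.56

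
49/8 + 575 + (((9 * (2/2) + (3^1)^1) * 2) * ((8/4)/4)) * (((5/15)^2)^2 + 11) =154067/216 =713.27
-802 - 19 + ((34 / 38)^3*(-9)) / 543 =-1019268998 / 1241479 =-821.01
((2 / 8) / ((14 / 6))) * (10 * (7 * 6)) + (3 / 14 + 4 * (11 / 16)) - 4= 1231 / 28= 43.96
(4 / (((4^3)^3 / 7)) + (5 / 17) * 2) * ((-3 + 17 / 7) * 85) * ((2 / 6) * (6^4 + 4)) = -355051125 / 28672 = -12383.20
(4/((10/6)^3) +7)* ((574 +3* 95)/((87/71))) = 59952187/10875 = 5512.84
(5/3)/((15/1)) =1/9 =0.11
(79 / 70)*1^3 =79 / 70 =1.13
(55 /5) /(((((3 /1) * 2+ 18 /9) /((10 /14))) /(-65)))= -3575 /56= -63.84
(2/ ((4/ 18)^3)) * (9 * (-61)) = -400221/ 4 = -100055.25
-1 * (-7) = 7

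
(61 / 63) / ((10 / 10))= 61 / 63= 0.97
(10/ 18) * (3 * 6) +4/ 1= 14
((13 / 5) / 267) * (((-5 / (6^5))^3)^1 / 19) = -325 / 2385248426754048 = -0.00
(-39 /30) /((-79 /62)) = 403 /395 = 1.02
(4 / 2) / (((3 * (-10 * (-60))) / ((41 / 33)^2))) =1681 / 980100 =0.00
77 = 77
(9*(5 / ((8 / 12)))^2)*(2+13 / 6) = 2109.38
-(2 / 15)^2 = -4 / 225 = -0.02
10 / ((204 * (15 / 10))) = 5 / 153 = 0.03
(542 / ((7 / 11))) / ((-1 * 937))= -5962 / 6559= -0.91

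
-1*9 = -9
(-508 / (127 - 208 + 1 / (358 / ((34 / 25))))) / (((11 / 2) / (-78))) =-1396200 / 15697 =-88.95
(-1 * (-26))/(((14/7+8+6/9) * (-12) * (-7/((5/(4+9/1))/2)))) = 5/896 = 0.01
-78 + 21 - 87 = -144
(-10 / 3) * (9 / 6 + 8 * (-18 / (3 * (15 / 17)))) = 176.33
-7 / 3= -2.33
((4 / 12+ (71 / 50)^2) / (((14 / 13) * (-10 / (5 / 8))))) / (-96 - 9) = 0.00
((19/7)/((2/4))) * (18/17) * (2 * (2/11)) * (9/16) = 1539/1309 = 1.18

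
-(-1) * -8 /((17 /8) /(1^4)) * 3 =-192 /17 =-11.29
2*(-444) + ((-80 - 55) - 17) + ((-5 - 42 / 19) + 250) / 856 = -16909947 / 16264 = -1039.72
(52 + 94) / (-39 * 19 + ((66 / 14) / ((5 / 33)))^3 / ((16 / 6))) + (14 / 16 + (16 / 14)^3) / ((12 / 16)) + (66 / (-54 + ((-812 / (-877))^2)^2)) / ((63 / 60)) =77889443421689005038417707 / 39126657268921047911142078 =1.99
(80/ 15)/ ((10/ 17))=136/ 15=9.07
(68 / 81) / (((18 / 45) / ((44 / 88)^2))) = 85 / 162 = 0.52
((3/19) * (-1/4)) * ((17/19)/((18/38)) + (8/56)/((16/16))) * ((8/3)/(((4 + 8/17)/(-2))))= 2176/22743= 0.10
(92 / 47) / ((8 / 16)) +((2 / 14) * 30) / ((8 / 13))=14317 / 1316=10.88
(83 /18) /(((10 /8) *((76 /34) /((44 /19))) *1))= 62084 /16245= 3.82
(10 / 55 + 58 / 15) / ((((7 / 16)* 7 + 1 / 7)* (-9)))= -74816 / 533115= -0.14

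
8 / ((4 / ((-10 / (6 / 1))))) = -10 / 3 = -3.33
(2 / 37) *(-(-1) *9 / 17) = 18 / 629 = 0.03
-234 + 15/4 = -921/4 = -230.25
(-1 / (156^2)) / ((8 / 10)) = -5 / 97344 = -0.00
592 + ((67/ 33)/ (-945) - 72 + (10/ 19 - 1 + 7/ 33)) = 307951547/ 592515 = 519.74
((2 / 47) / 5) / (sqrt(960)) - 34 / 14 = -17 / 7 + sqrt(15) / 14100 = -2.43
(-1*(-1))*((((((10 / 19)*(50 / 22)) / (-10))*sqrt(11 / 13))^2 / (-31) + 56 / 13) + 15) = 30897726 / 1600313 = 19.31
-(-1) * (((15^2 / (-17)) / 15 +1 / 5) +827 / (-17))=-4193 / 85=-49.33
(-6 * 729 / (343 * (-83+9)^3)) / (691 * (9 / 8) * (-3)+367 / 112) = -8748 / 647381759507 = -0.00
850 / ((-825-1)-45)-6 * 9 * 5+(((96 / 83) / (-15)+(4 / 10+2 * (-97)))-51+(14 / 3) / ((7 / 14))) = -549050513 / 1084395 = -506.32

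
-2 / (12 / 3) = -1 / 2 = -0.50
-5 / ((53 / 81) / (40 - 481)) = 178605 / 53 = 3369.91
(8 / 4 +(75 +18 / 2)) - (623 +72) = -609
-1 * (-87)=87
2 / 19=0.11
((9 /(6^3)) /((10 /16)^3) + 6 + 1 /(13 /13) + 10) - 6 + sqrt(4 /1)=4939 /375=13.17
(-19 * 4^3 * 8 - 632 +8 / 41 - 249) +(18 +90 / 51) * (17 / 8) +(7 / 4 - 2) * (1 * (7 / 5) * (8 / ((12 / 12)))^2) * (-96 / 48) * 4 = -2129459 / 205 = -10387.60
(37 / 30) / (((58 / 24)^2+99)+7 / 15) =888 / 75821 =0.01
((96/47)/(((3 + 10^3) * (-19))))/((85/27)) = -2592/76132715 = -0.00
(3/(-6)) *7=-7/2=-3.50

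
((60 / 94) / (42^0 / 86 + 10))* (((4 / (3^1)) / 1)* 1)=3440 / 40467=0.09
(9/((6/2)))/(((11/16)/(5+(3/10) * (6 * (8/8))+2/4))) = 1752/55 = 31.85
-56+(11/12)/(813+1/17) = -9288197/165864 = -56.00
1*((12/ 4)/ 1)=3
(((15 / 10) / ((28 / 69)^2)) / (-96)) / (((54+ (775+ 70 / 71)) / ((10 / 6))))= -187795 / 985607168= -0.00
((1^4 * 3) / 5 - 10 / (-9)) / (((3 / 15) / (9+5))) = 1078 / 9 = 119.78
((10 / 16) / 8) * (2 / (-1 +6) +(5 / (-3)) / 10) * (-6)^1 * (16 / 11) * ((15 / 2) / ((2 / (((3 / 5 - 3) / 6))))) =21 / 88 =0.24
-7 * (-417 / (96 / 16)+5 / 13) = 12579 / 26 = 483.81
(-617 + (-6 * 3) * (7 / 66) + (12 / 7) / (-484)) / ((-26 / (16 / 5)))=76.17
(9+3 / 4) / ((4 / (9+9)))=351 / 8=43.88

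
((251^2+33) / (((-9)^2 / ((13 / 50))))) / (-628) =-409721 / 1271700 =-0.32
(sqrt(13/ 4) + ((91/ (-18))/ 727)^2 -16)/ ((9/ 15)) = -13699430275/ 513730188 + 5 *sqrt(13)/ 6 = -23.66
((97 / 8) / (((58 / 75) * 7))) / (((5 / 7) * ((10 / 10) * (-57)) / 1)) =-485 / 8816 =-0.06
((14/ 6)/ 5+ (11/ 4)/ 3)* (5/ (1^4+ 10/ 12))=83/ 22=3.77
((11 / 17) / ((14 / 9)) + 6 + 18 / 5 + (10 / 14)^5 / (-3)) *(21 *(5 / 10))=85321307 / 816340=104.52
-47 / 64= -0.73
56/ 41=1.37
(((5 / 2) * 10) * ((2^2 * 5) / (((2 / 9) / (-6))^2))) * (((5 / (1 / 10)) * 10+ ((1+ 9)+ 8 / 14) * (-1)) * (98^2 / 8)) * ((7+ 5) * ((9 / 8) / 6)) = 481871824875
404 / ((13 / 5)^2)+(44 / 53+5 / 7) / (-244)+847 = 906.76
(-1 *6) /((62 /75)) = -225 /31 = -7.26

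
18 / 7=2.57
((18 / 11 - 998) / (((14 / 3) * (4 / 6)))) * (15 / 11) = -369900 / 847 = -436.72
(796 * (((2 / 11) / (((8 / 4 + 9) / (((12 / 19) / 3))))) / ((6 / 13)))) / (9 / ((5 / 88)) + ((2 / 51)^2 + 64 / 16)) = 862665 / 23344046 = 0.04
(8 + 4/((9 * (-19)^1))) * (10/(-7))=-11.40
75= 75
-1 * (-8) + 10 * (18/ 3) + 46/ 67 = 4602/ 67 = 68.69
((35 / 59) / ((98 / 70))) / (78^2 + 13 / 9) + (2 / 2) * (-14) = -45238969 / 3231371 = -14.00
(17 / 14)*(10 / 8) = 85 / 56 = 1.52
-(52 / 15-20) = 248 / 15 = 16.53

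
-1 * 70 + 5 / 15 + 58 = -35 / 3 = -11.67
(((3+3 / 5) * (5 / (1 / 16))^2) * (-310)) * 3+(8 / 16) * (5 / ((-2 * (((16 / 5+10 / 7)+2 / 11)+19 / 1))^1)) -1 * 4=-21427204.05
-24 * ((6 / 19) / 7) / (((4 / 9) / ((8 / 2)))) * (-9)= 11664 / 133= 87.70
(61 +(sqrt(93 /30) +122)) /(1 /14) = 7* sqrt(310) /5 +2562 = 2586.65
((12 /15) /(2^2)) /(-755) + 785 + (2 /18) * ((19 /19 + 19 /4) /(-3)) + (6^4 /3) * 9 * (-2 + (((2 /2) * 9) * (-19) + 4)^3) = -7382722572226433 /407700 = -18108223135.21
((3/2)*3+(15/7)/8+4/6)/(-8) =-913/1344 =-0.68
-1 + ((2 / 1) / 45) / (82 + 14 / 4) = -7691 / 7695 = -1.00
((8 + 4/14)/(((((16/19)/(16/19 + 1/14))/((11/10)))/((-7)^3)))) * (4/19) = -542619/760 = -713.97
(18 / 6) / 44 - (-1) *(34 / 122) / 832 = 38251 / 558272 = 0.07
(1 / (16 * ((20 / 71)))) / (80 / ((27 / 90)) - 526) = -0.00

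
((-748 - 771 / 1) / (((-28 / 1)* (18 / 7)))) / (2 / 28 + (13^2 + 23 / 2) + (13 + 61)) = 10633 / 128304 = 0.08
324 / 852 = 27 / 71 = 0.38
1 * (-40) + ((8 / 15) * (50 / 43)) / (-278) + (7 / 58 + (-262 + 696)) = 409882409 / 1039998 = 394.12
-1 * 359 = -359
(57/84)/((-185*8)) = -19/41440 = -0.00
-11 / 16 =-0.69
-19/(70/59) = -1121/70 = -16.01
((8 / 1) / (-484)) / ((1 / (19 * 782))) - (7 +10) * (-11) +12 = -5637 / 121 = -46.59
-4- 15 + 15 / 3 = -14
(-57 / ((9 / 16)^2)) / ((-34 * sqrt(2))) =1216 * sqrt(2) / 459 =3.75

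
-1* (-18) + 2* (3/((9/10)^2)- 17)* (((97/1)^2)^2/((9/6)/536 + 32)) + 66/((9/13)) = -73562925.27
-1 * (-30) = 30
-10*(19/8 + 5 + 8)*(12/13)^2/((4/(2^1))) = -65.50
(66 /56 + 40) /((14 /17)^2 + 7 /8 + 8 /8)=16.13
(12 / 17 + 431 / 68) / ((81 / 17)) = 479 / 324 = 1.48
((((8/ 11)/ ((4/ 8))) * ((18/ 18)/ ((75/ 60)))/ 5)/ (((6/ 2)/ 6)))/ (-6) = -64/ 825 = -0.08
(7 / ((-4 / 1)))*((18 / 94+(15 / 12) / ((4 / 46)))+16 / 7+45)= -162795 / 1504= -108.24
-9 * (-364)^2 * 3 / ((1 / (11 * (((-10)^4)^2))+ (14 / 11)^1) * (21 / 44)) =-2748345600000000 / 466666667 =-5889312.00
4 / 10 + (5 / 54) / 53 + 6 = 91609 / 14310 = 6.40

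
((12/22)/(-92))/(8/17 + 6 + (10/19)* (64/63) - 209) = 61047/2079857846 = 0.00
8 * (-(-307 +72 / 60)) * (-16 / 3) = -195712 / 15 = -13047.47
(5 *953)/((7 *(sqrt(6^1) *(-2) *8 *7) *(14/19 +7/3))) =-0.81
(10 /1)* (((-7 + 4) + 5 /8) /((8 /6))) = -285 /16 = -17.81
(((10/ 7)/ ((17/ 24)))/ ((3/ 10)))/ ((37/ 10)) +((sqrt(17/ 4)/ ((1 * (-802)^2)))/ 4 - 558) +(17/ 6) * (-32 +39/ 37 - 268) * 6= -24825277/ 4403 +sqrt(17)/ 5145632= -5638.26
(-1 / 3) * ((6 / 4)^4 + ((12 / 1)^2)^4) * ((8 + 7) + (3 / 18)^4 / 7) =-11557993059217 / 5376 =-2149924304.17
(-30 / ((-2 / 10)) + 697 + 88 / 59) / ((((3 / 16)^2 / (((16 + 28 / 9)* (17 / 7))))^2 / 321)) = 1000453046008807424 / 2107539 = 474702032089.94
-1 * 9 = -9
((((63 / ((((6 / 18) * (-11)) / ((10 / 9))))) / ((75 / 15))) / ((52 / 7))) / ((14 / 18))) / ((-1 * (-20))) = -189 / 5720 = -0.03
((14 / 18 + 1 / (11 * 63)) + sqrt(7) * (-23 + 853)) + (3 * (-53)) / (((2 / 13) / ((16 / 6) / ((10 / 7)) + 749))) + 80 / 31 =-773821.37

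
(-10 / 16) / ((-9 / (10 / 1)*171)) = 0.00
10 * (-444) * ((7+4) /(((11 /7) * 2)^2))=-54390 /11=-4944.55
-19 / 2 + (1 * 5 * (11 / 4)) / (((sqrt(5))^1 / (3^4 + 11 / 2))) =-19 / 2 + 1903 * sqrt(5) / 8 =522.40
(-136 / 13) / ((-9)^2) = -136 / 1053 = -0.13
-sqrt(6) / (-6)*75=25*sqrt(6) / 2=30.62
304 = 304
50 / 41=1.22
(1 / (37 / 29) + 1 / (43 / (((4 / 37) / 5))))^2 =38925121 / 63282025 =0.62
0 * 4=0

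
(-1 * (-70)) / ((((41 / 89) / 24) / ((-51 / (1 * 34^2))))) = -112140 / 697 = -160.89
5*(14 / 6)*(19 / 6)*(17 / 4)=11305 / 72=157.01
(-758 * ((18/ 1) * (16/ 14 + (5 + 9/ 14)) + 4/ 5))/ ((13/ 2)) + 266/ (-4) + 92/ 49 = -7056809/ 490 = -14401.65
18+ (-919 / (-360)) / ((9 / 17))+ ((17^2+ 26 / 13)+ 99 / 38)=19479257 / 61560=316.43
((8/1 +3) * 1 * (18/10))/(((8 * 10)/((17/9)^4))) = 918731/291600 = 3.15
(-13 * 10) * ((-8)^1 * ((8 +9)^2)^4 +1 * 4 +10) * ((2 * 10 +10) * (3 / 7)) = 652930896313800 / 7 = 93275842330542.86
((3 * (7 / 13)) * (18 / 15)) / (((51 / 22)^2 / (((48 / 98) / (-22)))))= -1056 / 131495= -0.01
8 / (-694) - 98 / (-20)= 16963 / 3470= 4.89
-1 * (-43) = 43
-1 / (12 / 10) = -5 / 6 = -0.83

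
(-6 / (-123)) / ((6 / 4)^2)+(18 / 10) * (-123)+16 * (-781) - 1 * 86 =-23622233 / 1845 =-12803.38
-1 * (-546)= 546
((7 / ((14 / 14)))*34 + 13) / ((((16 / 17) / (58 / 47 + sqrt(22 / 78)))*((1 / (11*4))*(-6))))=-1361173 / 564-46937*sqrt(429) / 936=-3452.07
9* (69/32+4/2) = 1197/32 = 37.41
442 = 442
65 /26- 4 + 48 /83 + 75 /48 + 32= 43347 /1328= 32.64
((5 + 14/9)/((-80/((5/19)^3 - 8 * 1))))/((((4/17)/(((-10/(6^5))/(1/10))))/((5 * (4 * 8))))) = -152531225/26667792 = -5.72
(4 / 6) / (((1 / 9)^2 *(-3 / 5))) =-90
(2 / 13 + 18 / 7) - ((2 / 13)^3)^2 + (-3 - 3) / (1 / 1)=-110645762 / 33787663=-3.27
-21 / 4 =-5.25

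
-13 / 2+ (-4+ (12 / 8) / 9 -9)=-58 / 3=-19.33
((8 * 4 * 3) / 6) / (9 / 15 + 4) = 80 / 23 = 3.48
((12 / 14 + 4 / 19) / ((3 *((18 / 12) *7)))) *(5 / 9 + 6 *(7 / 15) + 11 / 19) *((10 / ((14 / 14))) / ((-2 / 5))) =-4776880 / 1432809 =-3.33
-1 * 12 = -12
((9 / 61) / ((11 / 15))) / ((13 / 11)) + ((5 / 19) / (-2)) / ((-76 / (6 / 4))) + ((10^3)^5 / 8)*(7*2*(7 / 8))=7013688500000000791655 / 4580368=1531250000000000.17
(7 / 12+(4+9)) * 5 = 815 / 12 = 67.92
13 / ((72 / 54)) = 39 / 4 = 9.75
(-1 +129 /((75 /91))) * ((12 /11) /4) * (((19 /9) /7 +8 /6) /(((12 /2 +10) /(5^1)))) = 8343 /385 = 21.67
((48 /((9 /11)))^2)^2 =959512576 /81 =11845834.27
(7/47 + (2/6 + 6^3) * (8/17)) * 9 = 733143/799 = 917.58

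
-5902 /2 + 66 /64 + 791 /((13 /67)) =468717 /416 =1126.72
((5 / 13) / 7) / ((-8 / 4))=-5 / 182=-0.03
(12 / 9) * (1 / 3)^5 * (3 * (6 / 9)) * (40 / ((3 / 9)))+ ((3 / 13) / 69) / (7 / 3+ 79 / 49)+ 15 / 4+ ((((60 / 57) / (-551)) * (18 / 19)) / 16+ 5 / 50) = 5.17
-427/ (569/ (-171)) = 73017/ 569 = 128.33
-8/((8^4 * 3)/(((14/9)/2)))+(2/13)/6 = 4517/179712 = 0.03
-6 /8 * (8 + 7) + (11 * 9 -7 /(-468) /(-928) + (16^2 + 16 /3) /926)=17701757303 /201082752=88.03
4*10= 40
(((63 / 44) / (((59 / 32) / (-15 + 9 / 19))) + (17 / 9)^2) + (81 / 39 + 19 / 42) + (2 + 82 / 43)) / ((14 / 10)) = -49896109415 / 54716864202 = -0.91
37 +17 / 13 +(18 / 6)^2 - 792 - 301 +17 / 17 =-13581 / 13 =-1044.69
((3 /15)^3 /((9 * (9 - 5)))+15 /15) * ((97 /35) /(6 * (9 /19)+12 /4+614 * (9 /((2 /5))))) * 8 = 1185049 /738551250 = 0.00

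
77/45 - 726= -32593/45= -724.29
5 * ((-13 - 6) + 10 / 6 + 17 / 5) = -209 / 3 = -69.67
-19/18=-1.06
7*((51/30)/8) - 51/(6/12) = -8041/80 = -100.51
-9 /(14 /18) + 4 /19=-1511 /133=-11.36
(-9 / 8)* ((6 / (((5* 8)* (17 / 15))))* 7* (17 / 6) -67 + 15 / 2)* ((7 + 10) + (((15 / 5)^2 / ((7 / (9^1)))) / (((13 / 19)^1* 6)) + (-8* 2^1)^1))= 31275 / 128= 244.34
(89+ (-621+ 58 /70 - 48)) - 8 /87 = -1763857 /3045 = -579.26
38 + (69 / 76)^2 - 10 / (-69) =15530941 / 398544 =38.97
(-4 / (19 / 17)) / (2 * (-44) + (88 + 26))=-34 / 247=-0.14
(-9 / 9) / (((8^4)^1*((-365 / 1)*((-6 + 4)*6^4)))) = -1 / 3875143680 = -0.00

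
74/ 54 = 37/ 27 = 1.37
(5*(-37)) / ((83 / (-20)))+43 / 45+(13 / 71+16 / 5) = 12972046 / 265185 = 48.92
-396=-396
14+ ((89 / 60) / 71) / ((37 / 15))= 147201 / 10508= 14.01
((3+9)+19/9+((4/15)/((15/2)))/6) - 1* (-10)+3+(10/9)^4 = 4697872/164025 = 28.64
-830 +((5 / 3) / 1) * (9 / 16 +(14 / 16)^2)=-158935 / 192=-827.79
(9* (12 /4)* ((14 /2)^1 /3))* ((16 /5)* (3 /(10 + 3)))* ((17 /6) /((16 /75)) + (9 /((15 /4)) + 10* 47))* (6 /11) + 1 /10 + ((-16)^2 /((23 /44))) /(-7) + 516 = 14701213881 /1151150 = 12770.89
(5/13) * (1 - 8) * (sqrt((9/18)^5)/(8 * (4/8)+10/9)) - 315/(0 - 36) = 35/4 - 315 * sqrt(2)/4784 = 8.66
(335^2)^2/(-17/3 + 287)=37783351875/844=44767004.59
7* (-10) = -70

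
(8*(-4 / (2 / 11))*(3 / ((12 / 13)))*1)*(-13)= 7436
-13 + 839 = 826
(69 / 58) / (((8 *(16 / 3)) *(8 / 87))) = 621 / 2048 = 0.30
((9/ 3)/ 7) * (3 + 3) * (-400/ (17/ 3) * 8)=-172800/ 119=-1452.10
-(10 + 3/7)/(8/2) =-2.61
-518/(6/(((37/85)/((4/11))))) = -105413/1020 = -103.35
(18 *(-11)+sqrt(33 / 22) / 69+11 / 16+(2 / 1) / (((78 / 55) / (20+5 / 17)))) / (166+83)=-596497 / 880464+sqrt(6) / 34362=-0.68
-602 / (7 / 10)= -860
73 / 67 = 1.09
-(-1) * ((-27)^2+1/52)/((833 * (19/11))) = 416999/823004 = 0.51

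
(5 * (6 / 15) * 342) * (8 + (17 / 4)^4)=14632299 / 64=228629.67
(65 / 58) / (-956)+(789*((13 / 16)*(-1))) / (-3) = 213.69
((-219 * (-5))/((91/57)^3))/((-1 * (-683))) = 0.39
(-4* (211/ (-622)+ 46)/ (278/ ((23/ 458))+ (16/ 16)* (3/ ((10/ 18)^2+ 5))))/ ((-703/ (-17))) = -561771780/ 704190001141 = -0.00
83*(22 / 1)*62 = 113212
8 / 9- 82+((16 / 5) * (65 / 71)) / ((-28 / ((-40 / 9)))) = -360730 / 4473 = -80.65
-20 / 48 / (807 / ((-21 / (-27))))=-35 / 87156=-0.00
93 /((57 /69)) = 2139 /19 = 112.58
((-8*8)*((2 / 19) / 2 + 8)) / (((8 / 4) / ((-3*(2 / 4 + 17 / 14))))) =176256 / 133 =1325.23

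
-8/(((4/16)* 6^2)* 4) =-2/9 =-0.22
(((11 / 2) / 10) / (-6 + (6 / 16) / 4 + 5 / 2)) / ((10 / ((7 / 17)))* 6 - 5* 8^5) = 154 / 156123425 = 0.00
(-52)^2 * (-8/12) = -5408/3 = -1802.67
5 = 5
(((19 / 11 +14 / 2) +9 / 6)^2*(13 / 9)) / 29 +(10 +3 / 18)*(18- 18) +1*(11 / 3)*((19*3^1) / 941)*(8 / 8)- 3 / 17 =1180026905 / 224533892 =5.26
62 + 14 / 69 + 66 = 8846 / 69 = 128.20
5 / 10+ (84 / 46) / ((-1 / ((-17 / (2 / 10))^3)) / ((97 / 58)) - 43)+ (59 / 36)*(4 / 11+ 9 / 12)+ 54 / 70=1108375732521427 / 362915490112560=3.05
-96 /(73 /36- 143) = 3456 /5075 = 0.68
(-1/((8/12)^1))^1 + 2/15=-41/30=-1.37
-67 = -67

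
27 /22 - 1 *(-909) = 20025 /22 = 910.23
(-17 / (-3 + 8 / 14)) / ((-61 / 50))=-350 / 61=-5.74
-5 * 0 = 0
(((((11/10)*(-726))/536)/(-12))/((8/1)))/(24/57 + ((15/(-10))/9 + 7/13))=986271/50384000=0.02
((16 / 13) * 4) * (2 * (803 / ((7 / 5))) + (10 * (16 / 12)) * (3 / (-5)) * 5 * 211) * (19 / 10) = -6207680 / 91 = -68216.26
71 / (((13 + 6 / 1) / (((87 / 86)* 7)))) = 43239 / 1634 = 26.46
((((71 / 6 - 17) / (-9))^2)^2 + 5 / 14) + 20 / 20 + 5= 384850639 / 59521392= 6.47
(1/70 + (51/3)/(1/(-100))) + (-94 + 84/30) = -1791.19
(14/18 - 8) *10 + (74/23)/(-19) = -284716/3933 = -72.39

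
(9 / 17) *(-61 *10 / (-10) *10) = 5490 / 17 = 322.94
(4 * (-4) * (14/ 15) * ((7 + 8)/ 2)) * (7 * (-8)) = 6272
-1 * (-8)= 8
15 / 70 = 3 / 14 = 0.21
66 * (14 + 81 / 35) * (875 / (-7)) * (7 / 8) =-471075 / 4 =-117768.75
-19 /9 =-2.11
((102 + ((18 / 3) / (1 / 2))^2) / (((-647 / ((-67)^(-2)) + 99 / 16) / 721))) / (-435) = 945952 / 6738154205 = 0.00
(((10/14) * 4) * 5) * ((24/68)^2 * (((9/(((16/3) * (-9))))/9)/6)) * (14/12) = -25/3468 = -0.01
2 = 2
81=81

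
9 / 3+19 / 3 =28 / 3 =9.33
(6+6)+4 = 16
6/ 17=0.35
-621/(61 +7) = -9.13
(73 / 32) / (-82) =-73 / 2624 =-0.03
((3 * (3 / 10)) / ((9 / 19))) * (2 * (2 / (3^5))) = 38 / 1215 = 0.03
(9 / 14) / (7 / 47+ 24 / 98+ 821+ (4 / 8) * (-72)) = 2961 / 3617524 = 0.00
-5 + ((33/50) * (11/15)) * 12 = 101/125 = 0.81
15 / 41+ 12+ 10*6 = 72.37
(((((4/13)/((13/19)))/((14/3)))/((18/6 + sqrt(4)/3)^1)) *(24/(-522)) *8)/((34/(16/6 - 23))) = 37088/6415409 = 0.01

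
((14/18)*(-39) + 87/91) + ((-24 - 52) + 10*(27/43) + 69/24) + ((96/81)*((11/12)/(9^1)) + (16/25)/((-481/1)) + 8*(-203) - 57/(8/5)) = -18530901283631/10554534900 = -1755.73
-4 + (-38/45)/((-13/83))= 814/585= 1.39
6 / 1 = 6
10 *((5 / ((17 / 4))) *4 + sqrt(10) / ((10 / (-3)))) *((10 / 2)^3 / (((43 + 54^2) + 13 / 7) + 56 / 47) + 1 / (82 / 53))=11004298400 / 339618129 - 13755373 *sqrt(10) / 6659179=25.87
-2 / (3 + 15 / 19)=-19 / 36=-0.53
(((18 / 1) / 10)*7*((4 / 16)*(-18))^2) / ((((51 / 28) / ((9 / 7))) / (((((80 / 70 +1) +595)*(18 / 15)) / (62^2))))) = 2742498 / 81685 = 33.57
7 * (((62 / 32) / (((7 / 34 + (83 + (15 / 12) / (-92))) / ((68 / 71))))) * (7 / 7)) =5769596 / 36952021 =0.16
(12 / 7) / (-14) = -6 / 49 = -0.12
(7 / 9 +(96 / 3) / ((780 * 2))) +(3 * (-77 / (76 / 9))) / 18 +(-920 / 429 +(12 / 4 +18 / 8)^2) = 48312343 / 1956240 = 24.70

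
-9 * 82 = -738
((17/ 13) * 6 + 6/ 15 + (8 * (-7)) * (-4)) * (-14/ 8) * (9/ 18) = -13209/ 65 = -203.22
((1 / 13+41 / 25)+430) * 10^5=43171692.31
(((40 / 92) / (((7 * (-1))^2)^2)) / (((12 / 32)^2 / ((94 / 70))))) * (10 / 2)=30080 / 3479049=0.01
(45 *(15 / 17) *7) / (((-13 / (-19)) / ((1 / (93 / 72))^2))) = 51710400 / 212381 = 243.48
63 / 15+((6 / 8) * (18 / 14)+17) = 3103 / 140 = 22.16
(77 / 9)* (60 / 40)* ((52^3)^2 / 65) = 58551420928 / 15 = 3903428061.87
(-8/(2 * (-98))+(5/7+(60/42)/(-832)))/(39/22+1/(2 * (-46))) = 3885321/9086168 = 0.43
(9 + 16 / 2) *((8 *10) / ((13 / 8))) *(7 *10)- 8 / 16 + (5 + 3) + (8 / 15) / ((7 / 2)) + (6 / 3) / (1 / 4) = 159978731 / 2730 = 58600.27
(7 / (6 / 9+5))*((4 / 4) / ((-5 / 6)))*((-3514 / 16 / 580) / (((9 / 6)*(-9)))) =-0.04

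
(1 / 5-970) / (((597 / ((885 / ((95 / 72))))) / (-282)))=5808791664 / 18905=307262.19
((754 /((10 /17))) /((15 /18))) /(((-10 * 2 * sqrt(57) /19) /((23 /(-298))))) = 147407 * sqrt(57) /74500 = 14.94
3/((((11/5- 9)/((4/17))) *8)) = -15/1156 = -0.01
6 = 6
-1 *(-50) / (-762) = -25 / 381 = -0.07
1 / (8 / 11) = 11 / 8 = 1.38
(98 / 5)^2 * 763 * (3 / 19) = 21983556 / 475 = 46281.17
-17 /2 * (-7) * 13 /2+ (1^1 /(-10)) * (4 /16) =15469 /40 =386.72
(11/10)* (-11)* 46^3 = -5888828/5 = -1177765.60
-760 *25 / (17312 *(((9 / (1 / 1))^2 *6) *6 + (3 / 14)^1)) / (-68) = 16625 / 3003887352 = 0.00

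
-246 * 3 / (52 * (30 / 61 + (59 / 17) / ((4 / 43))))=-765306 / 2038361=-0.38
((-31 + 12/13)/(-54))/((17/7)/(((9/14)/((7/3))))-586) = -391/405184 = -0.00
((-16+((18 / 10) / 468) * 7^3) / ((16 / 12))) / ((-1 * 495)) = 347 / 15600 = 0.02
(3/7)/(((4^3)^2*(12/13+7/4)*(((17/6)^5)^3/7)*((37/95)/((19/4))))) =8080730466120/14721441753914982623399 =0.00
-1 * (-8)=8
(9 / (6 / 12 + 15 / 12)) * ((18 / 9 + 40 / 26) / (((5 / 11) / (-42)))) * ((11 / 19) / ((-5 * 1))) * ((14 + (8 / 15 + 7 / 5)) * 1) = 95779728 / 30875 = 3102.18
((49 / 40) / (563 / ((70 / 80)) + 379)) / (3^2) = 343 / 2576520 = 0.00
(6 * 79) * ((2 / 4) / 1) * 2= 474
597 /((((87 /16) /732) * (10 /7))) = 8157408 /145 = 56257.99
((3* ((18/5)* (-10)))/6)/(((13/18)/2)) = -49.85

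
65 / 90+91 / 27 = 4.09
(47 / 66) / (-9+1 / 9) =-141 / 1760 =-0.08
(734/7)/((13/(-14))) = -1468/13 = -112.92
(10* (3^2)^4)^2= 4304672100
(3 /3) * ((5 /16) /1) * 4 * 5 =25 /4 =6.25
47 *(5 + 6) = 517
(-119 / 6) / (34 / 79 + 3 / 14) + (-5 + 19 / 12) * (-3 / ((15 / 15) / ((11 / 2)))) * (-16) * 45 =-86887817 / 2139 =-40620.77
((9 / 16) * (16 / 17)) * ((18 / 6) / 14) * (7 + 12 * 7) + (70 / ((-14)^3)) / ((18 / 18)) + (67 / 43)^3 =3730266007 / 264917324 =14.08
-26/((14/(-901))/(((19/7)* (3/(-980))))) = -667641/48020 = -13.90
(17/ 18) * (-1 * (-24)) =68/ 3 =22.67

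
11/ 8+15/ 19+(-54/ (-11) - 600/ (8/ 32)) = -4000973/ 1672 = -2392.93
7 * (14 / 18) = 49 / 9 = 5.44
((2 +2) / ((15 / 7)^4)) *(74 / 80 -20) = -1831963 / 506250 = -3.62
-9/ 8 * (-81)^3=4782969/ 8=597871.12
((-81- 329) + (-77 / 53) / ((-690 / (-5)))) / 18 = -2998817 / 131652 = -22.78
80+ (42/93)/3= 7454/93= 80.15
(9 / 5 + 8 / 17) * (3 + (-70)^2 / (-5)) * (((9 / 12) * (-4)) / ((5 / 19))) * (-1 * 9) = -96731793 / 425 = -227604.22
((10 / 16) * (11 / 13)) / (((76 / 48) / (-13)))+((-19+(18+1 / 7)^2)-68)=237.82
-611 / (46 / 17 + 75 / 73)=-758251 / 4633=-163.66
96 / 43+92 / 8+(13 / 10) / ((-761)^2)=1709855032 / 124511015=13.73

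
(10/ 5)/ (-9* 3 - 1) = -1/ 14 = -0.07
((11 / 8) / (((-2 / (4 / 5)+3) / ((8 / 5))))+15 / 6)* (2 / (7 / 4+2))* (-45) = -828 / 5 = -165.60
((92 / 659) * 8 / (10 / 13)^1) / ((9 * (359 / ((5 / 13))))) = 368 / 2129229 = 0.00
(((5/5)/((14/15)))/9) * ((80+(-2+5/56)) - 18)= 16825/2352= 7.15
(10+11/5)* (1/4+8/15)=2867/300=9.56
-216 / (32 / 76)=-513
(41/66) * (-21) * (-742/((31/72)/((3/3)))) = 7666344/341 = 22481.95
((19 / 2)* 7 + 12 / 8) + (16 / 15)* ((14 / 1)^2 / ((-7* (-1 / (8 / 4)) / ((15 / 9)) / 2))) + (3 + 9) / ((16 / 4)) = 2431 / 9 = 270.11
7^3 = 343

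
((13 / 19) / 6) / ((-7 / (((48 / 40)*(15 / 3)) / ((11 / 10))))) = -0.09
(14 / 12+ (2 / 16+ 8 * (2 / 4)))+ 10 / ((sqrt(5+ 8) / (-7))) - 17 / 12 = 31 / 8 - 70 * sqrt(13) / 13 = -15.54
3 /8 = 0.38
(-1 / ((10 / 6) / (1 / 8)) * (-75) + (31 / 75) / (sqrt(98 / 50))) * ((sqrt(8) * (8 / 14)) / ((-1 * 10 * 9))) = -4973 * sqrt(2) / 66150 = -0.11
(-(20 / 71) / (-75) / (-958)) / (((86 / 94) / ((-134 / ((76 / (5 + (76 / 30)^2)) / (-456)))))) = -64718248 / 1645185375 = -0.04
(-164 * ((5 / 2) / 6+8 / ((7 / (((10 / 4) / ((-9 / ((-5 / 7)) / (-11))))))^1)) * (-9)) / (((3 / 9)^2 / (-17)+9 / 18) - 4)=874.55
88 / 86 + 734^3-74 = 395446831.02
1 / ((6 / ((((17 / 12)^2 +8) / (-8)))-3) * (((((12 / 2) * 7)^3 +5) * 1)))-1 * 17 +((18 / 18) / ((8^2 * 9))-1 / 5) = -2748755663539 / 159827492160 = -17.20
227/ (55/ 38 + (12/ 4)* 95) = 8626/ 10885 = 0.79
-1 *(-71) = 71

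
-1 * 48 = -48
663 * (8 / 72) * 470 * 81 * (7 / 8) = 9815715 / 4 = 2453928.75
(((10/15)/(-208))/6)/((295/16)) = -1/34515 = -0.00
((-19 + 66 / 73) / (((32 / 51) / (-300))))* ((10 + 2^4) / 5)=13137345 / 292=44990.91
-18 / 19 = -0.95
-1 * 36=-36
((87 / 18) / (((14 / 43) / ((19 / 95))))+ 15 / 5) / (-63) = -2507 / 26460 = -0.09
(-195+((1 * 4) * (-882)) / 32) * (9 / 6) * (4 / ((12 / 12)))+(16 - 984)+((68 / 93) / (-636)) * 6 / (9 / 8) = -248377783 / 88722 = -2799.51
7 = 7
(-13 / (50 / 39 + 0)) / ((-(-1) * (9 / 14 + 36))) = -1183 / 4275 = -0.28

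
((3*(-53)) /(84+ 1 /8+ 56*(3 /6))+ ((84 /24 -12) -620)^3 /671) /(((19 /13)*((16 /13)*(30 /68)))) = -131241431746919 /281497920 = -466225.23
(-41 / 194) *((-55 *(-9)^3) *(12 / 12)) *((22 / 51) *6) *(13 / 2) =-142557.30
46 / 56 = 0.82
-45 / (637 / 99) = -4455 / 637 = -6.99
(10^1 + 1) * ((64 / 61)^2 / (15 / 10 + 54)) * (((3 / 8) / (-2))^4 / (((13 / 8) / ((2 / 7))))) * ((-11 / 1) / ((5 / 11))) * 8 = -574992 / 62643035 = -0.01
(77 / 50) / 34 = 77 / 1700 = 0.05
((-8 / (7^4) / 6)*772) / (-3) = 3088 / 21609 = 0.14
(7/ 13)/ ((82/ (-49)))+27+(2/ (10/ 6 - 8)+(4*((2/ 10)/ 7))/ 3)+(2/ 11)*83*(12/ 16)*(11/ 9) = 14260696/ 354445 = 40.23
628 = 628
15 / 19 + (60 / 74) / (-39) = 7025 / 9139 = 0.77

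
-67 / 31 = -2.16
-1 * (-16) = 16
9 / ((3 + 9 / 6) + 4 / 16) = 36 / 19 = 1.89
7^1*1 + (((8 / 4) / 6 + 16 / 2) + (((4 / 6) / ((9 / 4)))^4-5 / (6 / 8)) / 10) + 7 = 57574823 / 2657205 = 21.67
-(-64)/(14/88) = 2816/7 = 402.29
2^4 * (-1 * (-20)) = 320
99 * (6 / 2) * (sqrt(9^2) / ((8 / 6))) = 2004.75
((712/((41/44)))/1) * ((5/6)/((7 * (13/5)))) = 391600/11193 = 34.99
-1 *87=-87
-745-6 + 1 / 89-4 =-67194 / 89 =-754.99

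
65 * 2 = 130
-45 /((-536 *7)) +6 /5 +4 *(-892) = -66912943 /18760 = -3566.79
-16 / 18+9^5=531433 / 9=59048.11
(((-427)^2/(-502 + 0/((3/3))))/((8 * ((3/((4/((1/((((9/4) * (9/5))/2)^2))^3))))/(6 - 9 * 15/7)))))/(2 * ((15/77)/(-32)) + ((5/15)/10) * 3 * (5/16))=17559827380352088909/6040064000000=2907225.38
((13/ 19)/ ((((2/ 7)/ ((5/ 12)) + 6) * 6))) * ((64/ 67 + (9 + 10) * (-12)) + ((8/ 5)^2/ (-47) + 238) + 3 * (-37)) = -18387397/ 10769580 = -1.71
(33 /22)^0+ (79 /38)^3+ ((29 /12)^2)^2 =6271425691 /142228224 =44.09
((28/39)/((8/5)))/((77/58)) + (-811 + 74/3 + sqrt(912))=-337192/429 + 4 * sqrt(57)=-755.80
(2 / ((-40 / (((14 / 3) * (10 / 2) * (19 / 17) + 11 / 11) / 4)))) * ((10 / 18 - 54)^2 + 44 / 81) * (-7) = 149132809 / 22032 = 6768.92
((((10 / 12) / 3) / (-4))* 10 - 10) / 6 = -385 / 216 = -1.78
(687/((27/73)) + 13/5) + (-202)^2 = 1919882/45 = 42664.04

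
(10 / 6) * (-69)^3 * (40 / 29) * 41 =-30962917.24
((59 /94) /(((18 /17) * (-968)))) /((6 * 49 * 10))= -1003 /4815296640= -0.00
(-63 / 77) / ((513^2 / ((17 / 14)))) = -17 / 4503114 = -0.00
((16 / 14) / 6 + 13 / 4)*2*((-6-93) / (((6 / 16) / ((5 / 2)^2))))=-79475 / 7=-11353.57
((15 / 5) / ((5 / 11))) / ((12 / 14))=77 / 10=7.70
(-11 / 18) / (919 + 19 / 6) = -1 / 1509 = -0.00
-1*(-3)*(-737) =-2211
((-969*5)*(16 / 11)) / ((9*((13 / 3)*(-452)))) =6460 / 16159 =0.40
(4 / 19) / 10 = 2 / 95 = 0.02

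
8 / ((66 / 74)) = 296 / 33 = 8.97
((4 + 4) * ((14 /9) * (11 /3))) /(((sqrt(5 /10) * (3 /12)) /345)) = 566720 * sqrt(2) /9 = 89051.46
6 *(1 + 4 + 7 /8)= 141 /4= 35.25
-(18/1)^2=-324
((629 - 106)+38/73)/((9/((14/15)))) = 178346/3285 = 54.29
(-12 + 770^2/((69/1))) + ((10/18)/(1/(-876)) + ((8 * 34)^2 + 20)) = 1888256/23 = 82098.09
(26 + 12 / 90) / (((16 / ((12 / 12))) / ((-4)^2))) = 392 / 15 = 26.13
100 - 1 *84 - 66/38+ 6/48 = 2187/152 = 14.39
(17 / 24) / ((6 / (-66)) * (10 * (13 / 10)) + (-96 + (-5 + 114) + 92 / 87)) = 5423 / 98576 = 0.06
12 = 12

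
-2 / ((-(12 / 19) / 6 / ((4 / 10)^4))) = 304 / 625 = 0.49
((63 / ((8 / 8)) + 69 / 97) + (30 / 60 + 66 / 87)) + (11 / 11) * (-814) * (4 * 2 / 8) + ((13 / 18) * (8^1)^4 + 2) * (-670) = -100462814027 / 50634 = -1984097.92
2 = 2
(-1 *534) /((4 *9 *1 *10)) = -89 /60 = -1.48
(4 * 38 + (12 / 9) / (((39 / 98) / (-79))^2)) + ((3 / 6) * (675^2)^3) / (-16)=-431591721502803716251 / 146016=-2955783760018105.66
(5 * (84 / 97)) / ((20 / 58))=1218 / 97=12.56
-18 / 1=-18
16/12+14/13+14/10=743/195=3.81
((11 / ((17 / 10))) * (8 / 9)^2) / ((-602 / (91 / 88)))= -520 / 59211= -0.01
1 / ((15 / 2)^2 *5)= 4 / 1125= 0.00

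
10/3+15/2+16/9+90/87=7123/522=13.65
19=19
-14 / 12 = -1.17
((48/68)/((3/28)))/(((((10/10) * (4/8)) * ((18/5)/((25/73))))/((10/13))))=140000/145197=0.96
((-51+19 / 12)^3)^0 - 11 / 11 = 0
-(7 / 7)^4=-1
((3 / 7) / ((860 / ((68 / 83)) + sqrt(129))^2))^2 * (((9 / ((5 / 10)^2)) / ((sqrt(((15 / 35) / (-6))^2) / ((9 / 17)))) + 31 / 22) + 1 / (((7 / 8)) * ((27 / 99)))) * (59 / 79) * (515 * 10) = 4695461879615254760946555675 / 29588162090572977446357626121148928 - 11379466798840353981480375 * sqrt(129) / 18828830421273712920409398440731136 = 0.00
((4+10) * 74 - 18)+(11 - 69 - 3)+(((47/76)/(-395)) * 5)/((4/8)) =2872867/3002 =956.98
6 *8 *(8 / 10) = 192 / 5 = 38.40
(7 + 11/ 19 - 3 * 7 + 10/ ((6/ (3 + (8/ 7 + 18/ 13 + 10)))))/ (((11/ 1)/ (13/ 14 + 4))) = 743130/ 133133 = 5.58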